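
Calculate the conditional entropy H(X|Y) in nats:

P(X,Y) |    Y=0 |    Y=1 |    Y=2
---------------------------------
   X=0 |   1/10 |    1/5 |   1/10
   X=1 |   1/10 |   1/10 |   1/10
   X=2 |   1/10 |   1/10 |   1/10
1.0751 nats

Using the chain rule: H(X|Y) = H(X,Y) - H(Y)

First, compute H(X,Y) = 2.1640 nats

Marginal P(Y) = (3/10, 2/5, 3/10)
H(Y) = 1.0889 nats

H(X|Y) = H(X,Y) - H(Y) = 2.1640 - 1.0889 = 1.0751 nats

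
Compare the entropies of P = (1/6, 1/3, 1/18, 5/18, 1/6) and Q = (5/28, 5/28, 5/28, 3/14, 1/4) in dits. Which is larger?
Q

Computing entropies in dits:
H(P) = 0.6427
H(Q) = 0.6947

Distribution Q has higher entropy.

Intuition: The distribution closer to uniform (more spread out) has higher entropy.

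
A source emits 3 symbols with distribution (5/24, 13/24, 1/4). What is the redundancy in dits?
0.0405 dits

Redundancy measures how far a source is from maximum entropy:
R = H_max - H(X)

Maximum entropy for 3 symbols: H_max = log_10(3) = 0.4771 dits
Actual entropy: H(X) = 0.4367 dits
Redundancy: R = 0.4771 - 0.4367 = 0.0405 dits

This redundancy represents potential for compression: the source could be compressed by 0.0405 dits per symbol.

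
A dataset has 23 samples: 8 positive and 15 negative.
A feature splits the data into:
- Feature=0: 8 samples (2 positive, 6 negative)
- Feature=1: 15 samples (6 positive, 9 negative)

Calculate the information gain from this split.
0.0167 bits

Information Gain = H(Y) - H(Y|Feature)

Before split:
P(positive) = 8/23 = 0.3478
H(Y) = 0.9321 bits

After split:
Feature=0: H = 0.8113 bits (weight = 8/23)
Feature=1: H = 0.9710 bits (weight = 15/23)
H(Y|Feature) = (8/23)×0.8113 + (15/23)×0.9710 = 0.9154 bits

Information Gain = 0.9321 - 0.9154 = 0.0167 bits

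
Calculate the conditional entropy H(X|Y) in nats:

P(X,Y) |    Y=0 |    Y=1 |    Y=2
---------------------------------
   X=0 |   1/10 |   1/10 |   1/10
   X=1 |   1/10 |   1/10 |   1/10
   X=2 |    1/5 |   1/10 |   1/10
1.0751 nats

Using the chain rule: H(X|Y) = H(X,Y) - H(Y)

First, compute H(X,Y) = 2.1640 nats

Marginal P(Y) = (2/5, 3/10, 3/10)
H(Y) = 1.0889 nats

H(X|Y) = H(X,Y) - H(Y) = 2.1640 - 1.0889 = 1.0751 nats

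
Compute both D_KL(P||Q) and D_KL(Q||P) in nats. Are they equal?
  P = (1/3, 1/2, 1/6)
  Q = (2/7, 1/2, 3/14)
D_KL(P||Q) = 0.0095, D_KL(Q||P) = 0.0098

KL divergence is not symmetric: D_KL(P||Q) ≠ D_KL(Q||P) in general.

D_KL(P||Q) = 0.0095 nats
D_KL(Q||P) = 0.0098 nats

No, they are not equal!

This asymmetry is why KL divergence is not a true distance metric.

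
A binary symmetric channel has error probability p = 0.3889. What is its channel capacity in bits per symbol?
0.0359 bits

For a binary symmetric channel (BSC) with error probability p:
Capacity C = 1 - H(p) bits per symbol

where H(p) = -p log₂(p) - (1-p) log₂(1-p) is the binary entropy function.

H(0.3889) = 0.9641 bits
C = 1 - 0.9641 = 0.0359 bits per symbol

This means we can reliably transmit up to 0.0359 bits of information per channel use.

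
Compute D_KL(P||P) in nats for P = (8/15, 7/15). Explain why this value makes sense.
0.0000 nats

KL divergence satisfies the Gibbs inequality: D_KL(P||Q) ≥ 0 for all distributions P, Q.

D_KL(P||Q) = Σ p(x) log(p(x)/q(x))
Each term is p(x) × log_e(p(x)/p(x)) = p(x) × log_e(1) = 0, so the sum is 0.
D_KL(P||Q) = 0.0000 nats

When P = Q, the KL divergence is exactly 0, as there is no 'divergence' between identical distributions.

This non-negativity is a fundamental property: relative entropy cannot be negative because it measures how different Q is from P.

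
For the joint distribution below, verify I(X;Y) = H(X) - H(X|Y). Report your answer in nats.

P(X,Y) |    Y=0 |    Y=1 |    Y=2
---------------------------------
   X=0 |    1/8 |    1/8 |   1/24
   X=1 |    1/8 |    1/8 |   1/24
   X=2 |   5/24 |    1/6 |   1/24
I(X;Y) = 0.0034 nats

Mutual information has multiple equivalent forms:
- I(X;Y) = H(X) - H(X|Y)
- I(X;Y) = H(Y) - H(Y|X)
- I(X;Y) = H(X) + H(Y) - H(X,Y)

Computing all quantities:
H(X) = 1.0835, H(Y) = 0.9823, H(X,Y) = 2.0624
H(X|Y) = 1.0801, H(Y|X) = 0.9789

Verification:
H(X) - H(X|Y) = 1.0835 - 1.0801 = 0.0034
H(Y) - H(Y|X) = 0.9823 - 0.9789 = 0.0034
H(X) + H(Y) - H(X,Y) = 1.0835 + 0.9823 - 2.0624 = 0.0034

All forms give I(X;Y) = 0.0034 nats. ✓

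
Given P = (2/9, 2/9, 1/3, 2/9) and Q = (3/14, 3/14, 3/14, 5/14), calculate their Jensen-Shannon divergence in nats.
0.0145 nats

Jensen-Shannon divergence is:
JSD(P||Q) = 0.5 × D_KL(P||M) + 0.5 × D_KL(Q||M)
where M = 0.5 × (P + Q) is the mixture distribution.

M = 0.5 × (2/9, 2/9, 1/3, 2/9) + 0.5 × (3/14, 3/14, 3/14, 5/14) = (0.218254, 0.218254, 0.27381, 0.289683)

D_KL(P||M) = 0.0147 nats
D_KL(Q||M) = 0.0144 nats

JSD(P||Q) = 0.5 × 0.0147 + 0.5 × 0.0144 = 0.0145 nats

Unlike KL divergence, JSD is symmetric and bounded: 0 ≤ JSD ≤ log(2).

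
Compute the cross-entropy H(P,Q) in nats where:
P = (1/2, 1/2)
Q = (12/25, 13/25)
0.6939 nats

Cross-entropy: H(P,Q) = -Σ p(x) log q(x)

Alternatively: H(P,Q) = H(P) + D_KL(P||Q)
H(P) = 0.6931 nats
D_KL(P||Q) = 0.0008 nats

H(P,Q) = 0.6931 + 0.0008 = 0.6939 nats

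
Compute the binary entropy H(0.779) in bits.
0.7620 bits

The binary entropy function is:
H(p) = -p log(p) - (1-p) log(1-p)

H(0.779) = -0.779 × log_2(0.779) - 0.221 × log_2(0.221)
H(0.779) = 0.7620 bits

Note: Binary entropy is maximized at p=0.5 (H=1 bit) and minimized at p=0 or p=1 (H=0).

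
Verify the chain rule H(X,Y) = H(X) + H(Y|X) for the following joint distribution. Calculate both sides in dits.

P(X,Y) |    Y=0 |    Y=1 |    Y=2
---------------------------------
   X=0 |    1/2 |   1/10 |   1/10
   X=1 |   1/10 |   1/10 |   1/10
H(X,Y) = 0.6505, H(X) = 0.2653, H(Y|X) = 0.3852 (all in dits)

Chain rule: H(X,Y) = H(X) + H(Y|X)

Left side — joint entropy directly:
H(X,Y) = -Σ p(x,y) log p(x,y) = 0.6505 dits

Right side — compute H(Y|X) from the conditional distributions:
P(X) = (7/10, 3/10), so H(X) = 0.2653 dits
H(Y|X) = Σ_x P(X=x) · H(Y|X=x):
  P(Y|X=0) = (5/7, 1/7, 1/7), H(Y|X=0) = 0.3458, weight P(X=0) = 7/10
  P(Y|X=1) = (1/3, 1/3, 1/3), H(Y|X=1) = 0.4771, weight P(X=1) = 3/10
H(Y|X) = 0.3852 dits

H(X) + H(Y|X) = 0.2653 + 0.3852 = 0.6505 dits

Both sides equal 0.6505 dits. ✓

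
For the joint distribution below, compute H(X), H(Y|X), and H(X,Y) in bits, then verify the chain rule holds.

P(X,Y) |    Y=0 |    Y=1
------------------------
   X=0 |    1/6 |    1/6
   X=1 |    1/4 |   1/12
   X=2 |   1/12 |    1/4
H(X,Y) = 2.4591, H(X) = 1.5850, H(Y|X) = 0.8742 (all in bits)

Chain rule: H(X,Y) = H(X) + H(Y|X)

Left side — joint entropy directly:
H(X,Y) = -Σ p(x,y) log p(x,y) = 2.4591 bits

Right side — compute H(Y|X) from the conditional distributions:
P(X) = (1/3, 1/3, 1/3), so H(X) = 1.5850 bits
H(Y|X) = Σ_x P(X=x) · H(Y|X=x):
  P(Y|X=0) = (1/2, 1/2), H(Y|X=0) = 1.0000, weight P(X=0) = 1/3
  P(Y|X=1) = (3/4, 1/4), H(Y|X=1) = 0.8113, weight P(X=1) = 1/3
  P(Y|X=2) = (1/4, 3/4), H(Y|X=2) = 0.8113, weight P(X=2) = 1/3
H(Y|X) = 0.8742 bits

H(X) + H(Y|X) = 1.5850 + 0.8742 = 2.4591 bits

Both sides equal 2.4591 bits. ✓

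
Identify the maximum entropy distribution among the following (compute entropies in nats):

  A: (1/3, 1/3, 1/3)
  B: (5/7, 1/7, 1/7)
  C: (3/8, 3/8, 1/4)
A

For a discrete distribution over n outcomes, entropy is maximized by the uniform distribution.

Computing entropies:
H(A) = 1.0986 nats
H(B) = 0.7963 nats
H(C) = 1.0822 nats

The uniform distribution (where all probabilities equal 1/3) achieves the maximum entropy of log_e(3) = 1.0986 nats.

Distribution A has the highest entropy.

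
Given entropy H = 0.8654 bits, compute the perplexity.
1.8218

Perplexity is 2^H (or exp(H) for natural log).

H = 0.8654 bits
Perplexity = 2^0.8654 = 1.8218

Interpretation: The model's uncertainty is equivalent to choosing uniformly among 1.8 options.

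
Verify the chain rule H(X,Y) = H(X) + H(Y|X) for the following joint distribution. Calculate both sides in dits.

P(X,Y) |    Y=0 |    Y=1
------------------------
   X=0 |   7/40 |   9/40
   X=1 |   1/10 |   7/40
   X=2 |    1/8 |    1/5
H(X,Y) = 0.7634, H(X) = 0.4720, H(Y|X) = 0.2914 (all in dits)

Chain rule: H(X,Y) = H(X) + H(Y|X)

Left side — joint entropy directly:
H(X,Y) = -Σ p(x,y) log p(x,y) = 0.7634 dits

Right side — compute H(Y|X) from the conditional distributions:
P(X) = (2/5, 11/40, 13/40), so H(X) = 0.4720 dits
H(Y|X) = Σ_x P(X=x) · H(Y|X=x):
  P(Y|X=0) = (7/16, 9/16), H(Y|X=0) = 0.2976, weight P(X=0) = 2/5
  P(Y|X=1) = (4/11, 7/11), H(Y|X=1) = 0.2847, weight P(X=1) = 11/40
  P(Y|X=2) = (5/13, 8/13), H(Y|X=2) = 0.2894, weight P(X=2) = 13/40
H(Y|X) = 0.2914 dits

H(X) + H(Y|X) = 0.4720 + 0.2914 = 0.7634 dits

Both sides equal 0.7634 dits. ✓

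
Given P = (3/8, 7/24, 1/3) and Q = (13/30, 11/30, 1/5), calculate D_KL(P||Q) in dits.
0.0214 dits

KL divergence: D_KL(P||Q) = Σ p(x) log(p(x)/q(x))

Computing term by term:
  x=0: 3/8 × log_10[(3/8)/(13/30)] = 3/8 × -0.0628 = -0.0235
  x=1: 7/24 × log_10[(7/24)/(11/30)] = 7/24 × -0.0994 = -0.0290
  x=2: 1/3 × log_10[(1/3)/(1/5)] = 1/3 × 0.2218 = 0.0739

D_KL(P||Q) = 0.0214 dits

Note: KL divergence is always non-negative and equals 0 iff P = Q.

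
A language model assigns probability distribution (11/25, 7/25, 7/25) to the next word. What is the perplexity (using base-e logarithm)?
2.9273

Perplexity is e^H (or exp(H) for natural log).

First, H = -Σ p log p = 1.0741 nats
Perplexity = e^1.0741 = 2.9273

Interpretation: The model's uncertainty is equivalent to choosing uniformly among 2.9 options.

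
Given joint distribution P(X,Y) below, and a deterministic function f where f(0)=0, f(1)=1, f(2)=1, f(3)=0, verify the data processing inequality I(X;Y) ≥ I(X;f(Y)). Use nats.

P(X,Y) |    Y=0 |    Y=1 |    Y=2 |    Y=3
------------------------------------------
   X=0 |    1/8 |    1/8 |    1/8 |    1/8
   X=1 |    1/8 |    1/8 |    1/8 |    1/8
I(X;Y) = 0.0000, I(X;f(Y)) = 0.0000, inequality holds: 0.0000 ≥ 0.0000

Data Processing Inequality: For any Markov chain X → Y → Z, we have I(X;Y) ≥ I(X;Z).

Here Z = f(Y) is a deterministic function of Y, forming X → Y → Z.

Original I(X;Y) = 0.0000 nats

After applying f:
P(X,Z) where Z=f(Y):
- P(X,Z=0) = P(X,Y=0) + P(X,Y=3)
- P(X,Z=1) = P(X,Y=1) + P(X,Y=2)

I(X;Z) = I(X;f(Y)) = 0.0000 nats

Verification: 0.0000 ≥ 0.0000 ✓

Information cannot be created by processing; the function f can only lose information about X.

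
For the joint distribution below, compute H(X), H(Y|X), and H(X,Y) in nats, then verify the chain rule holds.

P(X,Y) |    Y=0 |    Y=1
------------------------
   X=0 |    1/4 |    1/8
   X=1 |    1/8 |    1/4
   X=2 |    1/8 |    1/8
H(X,Y) = 1.7329, H(X) = 1.0822, H(Y|X) = 0.6507 (all in nats)

Chain rule: H(X,Y) = H(X) + H(Y|X)

Left side — joint entropy directly:
H(X,Y) = -Σ p(x,y) log p(x,y) = 1.7329 nats

Right side — compute H(Y|X) from the conditional distributions:
P(X) = (3/8, 3/8, 1/4), so H(X) = 1.0822 nats
H(Y|X) = Σ_x P(X=x) · H(Y|X=x):
  P(Y|X=0) = (2/3, 1/3), H(Y|X=0) = 0.6365, weight P(X=0) = 3/8
  P(Y|X=1) = (1/3, 2/3), H(Y|X=1) = 0.6365, weight P(X=1) = 3/8
  P(Y|X=2) = (1/2, 1/2), H(Y|X=2) = 0.6931, weight P(X=2) = 1/4
H(Y|X) = 0.6507 nats

H(X) + H(Y|X) = 1.0822 + 0.6507 = 1.7329 nats

Both sides equal 1.7329 nats. ✓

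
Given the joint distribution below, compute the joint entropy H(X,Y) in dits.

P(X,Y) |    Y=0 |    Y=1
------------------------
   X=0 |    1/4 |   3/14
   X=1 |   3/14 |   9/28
0.5957 dits

Joint entropy is H(X,Y) = -Σ_{x,y} p(x,y) log p(x,y).

Summing over all non-zero entries:
H(X,Y) = -[1/4·log_10(1/4) + 3/14·log_10(3/14) + 3/14·log_10(3/14) + 9/28·log_10(9/28)]
H(X,Y) = 0.5957 dits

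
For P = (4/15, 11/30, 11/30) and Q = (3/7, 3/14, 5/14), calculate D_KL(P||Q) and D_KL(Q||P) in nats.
D_KL(P||Q) = 0.0801, D_KL(Q||P) = 0.0788

KL divergence is not symmetric: D_KL(P||Q) ≠ D_KL(Q||P) in general.

D_KL(P||Q) = 0.0801 nats
D_KL(Q||P) = 0.0788 nats

No, they are not equal!

This asymmetry is why KL divergence is not a true distance metric.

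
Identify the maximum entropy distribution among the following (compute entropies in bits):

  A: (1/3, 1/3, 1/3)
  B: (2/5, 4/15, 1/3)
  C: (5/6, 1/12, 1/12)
A

For a discrete distribution over n outcomes, entropy is maximized by the uniform distribution.

Computing entropies:
H(A) = 1.5850 bits
H(B) = 1.5656 bits
H(C) = 0.8167 bits

The uniform distribution (where all probabilities equal 1/3) achieves the maximum entropy of log_2(3) = 1.5850 bits.

Distribution A has the highest entropy.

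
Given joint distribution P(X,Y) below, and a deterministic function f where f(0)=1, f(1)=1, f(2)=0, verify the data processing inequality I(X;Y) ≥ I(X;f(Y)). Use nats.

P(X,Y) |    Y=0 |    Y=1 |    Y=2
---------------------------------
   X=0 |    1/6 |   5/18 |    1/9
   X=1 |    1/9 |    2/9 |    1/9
I(X;Y) = 0.0025, I(X;f(Y)) = 0.0018, inequality holds: 0.0025 ≥ 0.0018

Data Processing Inequality: For any Markov chain X → Y → Z, we have I(X;Y) ≥ I(X;Z).

Here Z = f(Y) is a deterministic function of Y, forming X → Y → Z.

Original I(X;Y) = 0.0025 nats

After applying f:
P(X,Z) where Z=f(Y):
- P(X,Z=0) = P(X,Y=2)
- P(X,Z=1) = P(X,Y=0) + P(X,Y=1)

I(X;Z) = I(X;f(Y)) = 0.0018 nats

Verification: 0.0025 ≥ 0.0018 ✓

Information cannot be created by processing; the function f can only lose information about X.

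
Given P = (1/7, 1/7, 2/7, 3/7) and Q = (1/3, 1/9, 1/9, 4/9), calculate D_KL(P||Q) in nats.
0.1691 nats

KL divergence: D_KL(P||Q) = Σ p(x) log(p(x)/q(x))

Computing term by term:
  x=0: 1/7 × log_e[(1/7)/(1/3)] = 1/7 × -0.8473 = -0.1210
  x=1: 1/7 × log_e[(1/7)/(1/9)] = 1/7 × 0.2513 = 0.0359
  x=2: 2/7 × log_e[(2/7)/(1/9)] = 2/7 × 0.9445 = 0.2698
  x=3: 3/7 × log_e[(3/7)/(4/9)] = 3/7 × -0.0364 = -0.0156

D_KL(P||Q) = 0.1691 nats

Note: KL divergence is always non-negative and equals 0 iff P = Q.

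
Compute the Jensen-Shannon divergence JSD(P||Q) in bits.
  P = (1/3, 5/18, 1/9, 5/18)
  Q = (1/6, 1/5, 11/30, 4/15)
0.0771 bits

Jensen-Shannon divergence is:
JSD(P||Q) = 0.5 × D_KL(P||M) + 0.5 × D_KL(Q||M)
where M = 0.5 × (P + Q) is the mixture distribution.

M = 0.5 × (1/3, 5/18, 1/9, 5/18) + 0.5 × (1/6, 1/5, 11/30, 4/15) = (1/4, 0.238889, 0.238889, 0.272222)

D_KL(P||M) = 0.0842 bits
D_KL(Q||M) = 0.0700 bits

JSD(P||Q) = 0.5 × 0.0842 + 0.5 × 0.0700 = 0.0771 bits

Unlike KL divergence, JSD is symmetric and bounded: 0 ≤ JSD ≤ log(2).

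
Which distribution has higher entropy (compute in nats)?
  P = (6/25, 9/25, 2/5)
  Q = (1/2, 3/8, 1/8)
P

Computing entropies in nats:
H(P) = 1.0768
H(Q) = 0.9743

Distribution P has higher entropy.

Intuition: The distribution closer to uniform (more spread out) has higher entropy.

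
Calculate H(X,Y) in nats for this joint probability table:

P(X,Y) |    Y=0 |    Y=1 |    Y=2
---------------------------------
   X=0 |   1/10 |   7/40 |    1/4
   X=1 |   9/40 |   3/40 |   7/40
1.7168 nats

Joint entropy is H(X,Y) = -Σ_{x,y} p(x,y) log p(x,y).

Summing over all non-zero entries:
H(X,Y) = -[1/10·log_e(1/10) + 7/40·log_e(7/40) + 1/4·log_e(1/4) + 9/40·log_e(9/40) + 3/40·log_e(3/40) + 7/40·log_e(7/40)]
H(X,Y) = 1.7168 nats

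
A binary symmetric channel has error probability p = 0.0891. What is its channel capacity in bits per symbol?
0.5665 bits

For a binary symmetric channel (BSC) with error probability p:
Capacity C = 1 - H(p) bits per symbol

where H(p) = -p log₂(p) - (1-p) log₂(1-p) is the binary entropy function.

H(0.0891) = 0.4335 bits
C = 1 - 0.4335 = 0.5665 bits per symbol

This means we can reliably transmit up to 0.5665 bits of information per channel use.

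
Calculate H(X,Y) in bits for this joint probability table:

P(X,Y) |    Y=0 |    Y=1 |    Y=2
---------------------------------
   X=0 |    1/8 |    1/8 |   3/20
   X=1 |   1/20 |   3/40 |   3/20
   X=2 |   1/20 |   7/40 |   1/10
3.0558 bits

Joint entropy is H(X,Y) = -Σ_{x,y} p(x,y) log p(x,y).

Summing over all non-zero entries:
H(X,Y) = -[1/8·log_2(1/8) + 1/8·log_2(1/8) + 3/20·log_2(3/20) + 1/20·log_2(1/20) + 3/40·log_2(3/40) + 3/20·log_2(3/20) + 1/20·log_2(1/20) + 7/40·log_2(7/40) + 1/10·log_2(1/10)]
H(X,Y) = 3.0558 bits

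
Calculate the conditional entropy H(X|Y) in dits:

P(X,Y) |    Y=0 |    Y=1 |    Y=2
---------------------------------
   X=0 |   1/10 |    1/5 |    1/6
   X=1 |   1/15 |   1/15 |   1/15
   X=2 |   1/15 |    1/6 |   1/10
0.4489 dits

Using the chain rule: H(X|Y) = H(X,Y) - H(Y)

First, compute H(X,Y) = 0.9128 dits

Marginal P(Y) = (7/30, 13/30, 1/3)
H(Y) = 0.4639 dits

H(X|Y) = H(X,Y) - H(Y) = 0.9128 - 0.4639 = 0.4489 dits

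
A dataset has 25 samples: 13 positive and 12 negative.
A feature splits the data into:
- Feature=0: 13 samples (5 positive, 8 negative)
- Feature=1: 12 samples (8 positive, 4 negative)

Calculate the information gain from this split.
0.0582 bits

Information Gain = H(Y) - H(Y|Feature)

Before split:
P(positive) = 13/25 = 0.5200
H(Y) = 0.9988 bits

After split:
Feature=0: H = 0.9612 bits (weight = 13/25)
Feature=1: H = 0.9183 bits (weight = 12/25)
H(Y|Feature) = (13/25)×0.9612 + (12/25)×0.9183 = 0.9406 bits

Information Gain = 0.9988 - 0.9406 = 0.0582 bits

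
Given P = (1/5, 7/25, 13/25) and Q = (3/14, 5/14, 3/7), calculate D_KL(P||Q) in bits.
0.0269 bits

KL divergence: D_KL(P||Q) = Σ p(x) log(p(x)/q(x))

Computing term by term:
  x=0: 1/5 × log_2[(1/5)/(3/14)] = 1/5 × -0.0995 = -0.0199
  x=1: 7/25 × log_2[(7/25)/(5/14)] = 7/25 × -0.3511 = -0.0983
  x=2: 13/25 × log_2[(13/25)/(3/7)] = 13/25 × 0.2790 = 0.1451

D_KL(P||Q) = 0.0269 bits

Note: KL divergence is always non-negative and equals 0 iff P = Q.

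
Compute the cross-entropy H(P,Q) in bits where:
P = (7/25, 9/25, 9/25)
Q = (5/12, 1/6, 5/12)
1.7389 bits

Cross-entropy: H(P,Q) = -Σ p(x) log q(x)

Alternatively: H(P,Q) = H(P) + D_KL(P||Q)
H(P) = 1.5755 bits
D_KL(P||Q) = 0.1635 bits

H(P,Q) = 1.5755 + 0.1635 = 1.7389 bits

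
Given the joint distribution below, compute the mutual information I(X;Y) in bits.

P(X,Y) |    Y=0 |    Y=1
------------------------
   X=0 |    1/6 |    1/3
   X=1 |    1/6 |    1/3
0.0000 bits

Mutual information: I(X;Y) = H(X) + H(Y) - H(X,Y)

Marginals:
P(X) = (1/2, 1/2), H(X) = 1.0000 bits
P(Y) = (1/3, 2/3), H(Y) = 0.9183 bits

Joint entropy: H(X,Y) = 1.9183 bits

I(X;Y) = 1.0000 + 0.9183 - 1.9183 = 0.0000 bits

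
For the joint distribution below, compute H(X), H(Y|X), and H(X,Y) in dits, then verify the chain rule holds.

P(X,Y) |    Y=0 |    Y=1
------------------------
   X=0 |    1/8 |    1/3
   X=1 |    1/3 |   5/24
H(X,Y) = 0.5729, H(X) = 0.2995, H(Y|X) = 0.2734 (all in dits)

Chain rule: H(X,Y) = H(X) + H(Y|X)

Left side — joint entropy directly:
H(X,Y) = -Σ p(x,y) log p(x,y) = 0.5729 dits

Right side — compute H(Y|X) from the conditional distributions:
P(X) = (11/24, 13/24), so H(X) = 0.2995 dits
H(Y|X) = Σ_x P(X=x) · H(Y|X=x):
  P(Y|X=0) = (3/11, 8/11), H(Y|X=0) = 0.2545, weight P(X=0) = 11/24
  P(Y|X=1) = (8/13, 5/13), H(Y|X=1) = 0.2894, weight P(X=1) = 13/24
H(Y|X) = 0.2734 dits

H(X) + H(Y|X) = 0.2995 + 0.2734 = 0.5729 dits

Both sides equal 0.5729 dits. ✓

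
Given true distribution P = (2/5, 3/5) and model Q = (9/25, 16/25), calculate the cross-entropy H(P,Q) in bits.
0.9759 bits

Cross-entropy: H(P,Q) = -Σ p(x) log q(x)

Alternatively: H(P,Q) = H(P) + D_KL(P||Q)
H(P) = 0.9710 bits
D_KL(P||Q) = 0.0049 bits

H(P,Q) = 0.9710 + 0.0049 = 0.9759 bits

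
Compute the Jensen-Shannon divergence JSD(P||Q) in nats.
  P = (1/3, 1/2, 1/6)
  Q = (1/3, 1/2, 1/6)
0.0000 nats

Jensen-Shannon divergence is:
JSD(P||Q) = 0.5 × D_KL(P||M) + 0.5 × D_KL(Q||M)
where M = 0.5 × (P + Q) is the mixture distribution.

M = 0.5 × (1/3, 1/2, 1/6) + 0.5 × (1/3, 1/2, 1/6) = (1/3, 1/2, 1/6)

D_KL(P||M) = 0.0000 nats
D_KL(Q||M) = 0.0000 nats

JSD(P||Q) = 0.5 × 0.0000 + 0.5 × 0.0000 = 0.0000 nats

Unlike KL divergence, JSD is symmetric and bounded: 0 ≤ JSD ≤ log(2).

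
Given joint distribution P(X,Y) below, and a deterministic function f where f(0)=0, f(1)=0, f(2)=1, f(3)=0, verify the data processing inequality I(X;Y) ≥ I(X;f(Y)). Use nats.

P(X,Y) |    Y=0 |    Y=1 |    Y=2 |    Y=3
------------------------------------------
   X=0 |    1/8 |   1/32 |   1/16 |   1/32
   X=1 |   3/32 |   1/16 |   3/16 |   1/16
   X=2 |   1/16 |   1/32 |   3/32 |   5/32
I(X;Y) = 0.0842, I(X;f(Y)) = 0.0211, inequality holds: 0.0842 ≥ 0.0211

Data Processing Inequality: For any Markov chain X → Y → Z, we have I(X;Y) ≥ I(X;Z).

Here Z = f(Y) is a deterministic function of Y, forming X → Y → Z.

Original I(X;Y) = 0.0842 nats

After applying f:
P(X,Z) where Z=f(Y):
- P(X,Z=0) = P(X,Y=0) + P(X,Y=1) + P(X,Y=3)
- P(X,Z=1) = P(X,Y=2)

I(X;Z) = I(X;f(Y)) = 0.0211 nats

Verification: 0.0842 ≥ 0.0211 ✓

Information cannot be created by processing; the function f can only lose information about X.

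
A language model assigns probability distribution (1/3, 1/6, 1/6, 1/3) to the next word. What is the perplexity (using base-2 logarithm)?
3.7798

Perplexity is 2^H (or exp(H) for natural log).

First, H = -Σ p log p = 1.9183 bits
Perplexity = 2^1.9183 = 3.7798

Interpretation: The model's uncertainty is equivalent to choosing uniformly among 3.8 options.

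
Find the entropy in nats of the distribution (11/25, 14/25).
0.6859 nats

Shannon entropy is H(X) = -Σ p(x) log p(x).

For P = (11/25, 14/25):
H = -11/25 × log_e(11/25) -14/25 × log_e(14/25)
H = 0.6859 nats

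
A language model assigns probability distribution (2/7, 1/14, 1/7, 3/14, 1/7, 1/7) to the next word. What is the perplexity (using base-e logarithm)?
5.5317

Perplexity is e^H (or exp(H) for natural log).

First, H = -Σ p log p = 1.7105 nats
Perplexity = e^1.7105 = 5.5317

Interpretation: The model's uncertainty is equivalent to choosing uniformly among 5.5 options.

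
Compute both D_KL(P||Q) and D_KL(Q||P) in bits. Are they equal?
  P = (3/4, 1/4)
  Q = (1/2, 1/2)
D_KL(P||Q) = 0.1887, D_KL(Q||P) = 0.2075

KL divergence is not symmetric: D_KL(P||Q) ≠ D_KL(Q||P) in general.

D_KL(P||Q) = 0.1887 bits
D_KL(Q||P) = 0.2075 bits

No, they are not equal!

This asymmetry is why KL divergence is not a true distance metric.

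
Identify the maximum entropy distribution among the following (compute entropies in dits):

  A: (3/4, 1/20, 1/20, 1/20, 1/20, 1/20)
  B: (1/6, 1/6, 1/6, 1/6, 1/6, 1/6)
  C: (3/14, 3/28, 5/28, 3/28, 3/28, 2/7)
B

For a discrete distribution over n outcomes, entropy is maximized by the uniform distribution.

Computing entropies:
H(A) = 0.4190 dits
H(B) = 0.7782 dits
H(C) = 0.7442 dits

The uniform distribution (where all probabilities equal 1/6) achieves the maximum entropy of log_10(6) = 0.7782 dits.

Distribution B has the highest entropy.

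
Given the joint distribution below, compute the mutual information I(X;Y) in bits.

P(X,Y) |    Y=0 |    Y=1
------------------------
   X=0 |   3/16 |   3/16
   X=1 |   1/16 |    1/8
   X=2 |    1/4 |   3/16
0.0218 bits

Mutual information: I(X;Y) = H(X) + H(Y) - H(X,Y)

Marginals:
P(X) = (3/8, 3/16, 7/16), H(X) = 1.5052 bits
P(Y) = (1/2, 1/2), H(Y) = 1.0000 bits

Joint entropy: H(X,Y) = 2.4835 bits

I(X;Y) = 1.5052 + 1.0000 - 2.4835 = 0.0218 bits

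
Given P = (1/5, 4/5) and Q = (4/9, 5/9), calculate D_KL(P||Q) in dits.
0.0573 dits

KL divergence: D_KL(P||Q) = Σ p(x) log(p(x)/q(x))

Computing term by term:
  x=0: 1/5 × log_10[(1/5)/(4/9)] = 1/5 × -0.3468 = -0.0694
  x=1: 4/5 × log_10[(4/5)/(5/9)] = 4/5 × 0.1584 = 0.1267

D_KL(P||Q) = 0.0573 dits

Note: KL divergence is always non-negative and equals 0 iff P = Q.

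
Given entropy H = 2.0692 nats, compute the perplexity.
7.9185

Perplexity is e^H (or exp(H) for natural log).

H = 2.0692 nats
Perplexity = e^2.0692 = 7.9185

Interpretation: The model's uncertainty is equivalent to choosing uniformly among 7.9 options.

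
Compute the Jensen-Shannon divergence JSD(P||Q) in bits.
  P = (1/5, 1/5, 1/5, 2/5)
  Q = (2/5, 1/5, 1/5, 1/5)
0.0490 bits

Jensen-Shannon divergence is:
JSD(P||Q) = 0.5 × D_KL(P||M) + 0.5 × D_KL(Q||M)
where M = 0.5 × (P + Q) is the mixture distribution.

M = 0.5 × (1/5, 1/5, 1/5, 2/5) + 0.5 × (2/5, 1/5, 1/5, 1/5) = (3/10, 1/5, 1/5, 3/10)

D_KL(P||M) = 0.0490 bits
D_KL(Q||M) = 0.0490 bits

JSD(P||Q) = 0.5 × 0.0490 + 0.5 × 0.0490 = 0.0490 bits

Unlike KL divergence, JSD is symmetric and bounded: 0 ≤ JSD ≤ log(2).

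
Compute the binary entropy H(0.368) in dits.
0.2857 dits

The binary entropy function is:
H(p) = -p log(p) - (1-p) log(1-p)

H(0.368) = -0.368 × log_10(0.368) - 0.632 × log_10(0.632)
H(0.368) = 0.2857 dits

Note: Binary entropy is maximized at p=0.5 (H=1 bit) and minimized at p=0 or p=1 (H=0).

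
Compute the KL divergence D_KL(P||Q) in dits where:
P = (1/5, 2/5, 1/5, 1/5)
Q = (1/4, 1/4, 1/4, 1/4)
0.0235 dits

KL divergence: D_KL(P||Q) = Σ p(x) log(p(x)/q(x))

Computing term by term:
  x=0: 1/5 × log_10[(1/5)/(1/4)] = 1/5 × -0.0969 = -0.0194
  x=1: 2/5 × log_10[(2/5)/(1/4)] = 2/5 × 0.2041 = 0.0816
  x=2: 1/5 × log_10[(1/5)/(1/4)] = 1/5 × -0.0969 = -0.0194
  x=3: 1/5 × log_10[(1/5)/(1/4)] = 1/5 × -0.0969 = -0.0194

D_KL(P||Q) = 0.0235 dits

Note: KL divergence is always non-negative and equals 0 iff P = Q.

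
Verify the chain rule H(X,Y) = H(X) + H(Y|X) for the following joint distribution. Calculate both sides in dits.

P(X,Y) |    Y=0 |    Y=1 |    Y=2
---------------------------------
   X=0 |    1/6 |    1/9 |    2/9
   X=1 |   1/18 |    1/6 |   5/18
H(X,Y) = 0.7348, H(X) = 0.3010, H(Y|X) = 0.4338 (all in dits)

Chain rule: H(X,Y) = H(X) + H(Y|X)

Left side — joint entropy directly:
H(X,Y) = -Σ p(x,y) log p(x,y) = 0.7348 dits

Right side — compute H(Y|X) from the conditional distributions:
P(X) = (1/2, 1/2), so H(X) = 0.3010 dits
H(Y|X) = Σ_x P(X=x) · H(Y|X=x):
  P(Y|X=0) = (1/3, 2/9, 4/9), H(Y|X=0) = 0.4607, weight P(X=0) = 1/2
  P(Y|X=1) = (1/9, 1/3, 5/9), H(Y|X=1) = 0.4069, weight P(X=1) = 1/2
H(Y|X) = 0.4338 dits

H(X) + H(Y|X) = 0.3010 + 0.4338 = 0.7348 dits

Both sides equal 0.7348 dits. ✓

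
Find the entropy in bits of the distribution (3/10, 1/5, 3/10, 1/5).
1.9710 bits

Shannon entropy is H(X) = -Σ p(x) log p(x).

For P = (3/10, 1/5, 3/10, 1/5):
H = -3/10 × log_2(3/10) -1/5 × log_2(1/5) -3/10 × log_2(3/10) -1/5 × log_2(1/5)
H = 1.9710 bits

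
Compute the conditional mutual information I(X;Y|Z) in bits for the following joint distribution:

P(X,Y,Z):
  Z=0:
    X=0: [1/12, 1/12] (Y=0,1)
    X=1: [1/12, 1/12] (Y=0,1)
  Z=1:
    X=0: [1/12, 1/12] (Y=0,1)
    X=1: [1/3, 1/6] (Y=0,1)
0.0105 bits

Conditional mutual information: I(X;Y|Z) = H(X|Z) + H(Y|Z) - H(X,Y|Z)

H(Z) = 0.9183
H(X,Z) = 1.7925 → H(X|Z) = 0.8742
H(Y,Z) = 1.8879 → H(Y|Z) = 0.9696
H(X,Y,Z) = 2.7516 → H(X,Y|Z) = 1.8333

I(X;Y|Z) = 0.8742 + 0.9696 - 1.8333 = 0.0105 bits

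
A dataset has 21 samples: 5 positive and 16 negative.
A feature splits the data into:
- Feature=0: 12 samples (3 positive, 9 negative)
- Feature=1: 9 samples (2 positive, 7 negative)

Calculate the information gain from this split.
0.0008 bits

Information Gain = H(Y) - H(Y|Feature)

Before split:
P(positive) = 5/21 = 0.2381
H(Y) = 0.7919 bits

After split:
Feature=0: H = 0.8113 bits (weight = 12/21)
Feature=1: H = 0.7642 bits (weight = 9/21)
H(Y|Feature) = (12/21)×0.8113 + (9/21)×0.7642 = 0.7911 bits

Information Gain = 0.7919 - 0.7911 = 0.0008 bits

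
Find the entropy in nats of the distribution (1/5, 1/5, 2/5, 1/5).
1.3322 nats

Shannon entropy is H(X) = -Σ p(x) log p(x).

For P = (1/5, 1/5, 2/5, 1/5):
H = -1/5 × log_e(1/5) -1/5 × log_e(1/5) -2/5 × log_e(2/5) -1/5 × log_e(1/5)
H = 1.3322 nats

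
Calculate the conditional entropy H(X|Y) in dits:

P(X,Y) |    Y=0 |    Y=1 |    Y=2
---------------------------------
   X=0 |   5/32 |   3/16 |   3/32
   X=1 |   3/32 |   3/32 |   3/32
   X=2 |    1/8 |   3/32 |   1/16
0.4623 dits

Using the chain rule: H(X|Y) = H(X,Y) - H(Y)

First, compute H(X,Y) = 0.9323 dits

Marginal P(Y) = (3/8, 3/8, 1/4)
H(Y) = 0.4700 dits

H(X|Y) = H(X,Y) - H(Y) = 0.9323 - 0.4700 = 0.4623 dits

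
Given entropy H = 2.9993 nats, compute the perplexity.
20.0715

Perplexity is e^H (or exp(H) for natural log).

H = 2.9993 nats
Perplexity = e^2.9993 = 20.0715

Interpretation: The model's uncertainty is equivalent to choosing uniformly among 20.1 options.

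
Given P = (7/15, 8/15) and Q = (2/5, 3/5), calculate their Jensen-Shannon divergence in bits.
0.0033 bits

Jensen-Shannon divergence is:
JSD(P||Q) = 0.5 × D_KL(P||M) + 0.5 × D_KL(Q||M)
where M = 0.5 × (P + Q) is the mixture distribution.

M = 0.5 × (7/15, 8/15) + 0.5 × (2/5, 3/5) = (13/30, 17/30)

D_KL(P||M) = 0.0032 bits
D_KL(Q||M) = 0.0033 bits

JSD(P||Q) = 0.5 × 0.0032 + 0.5 × 0.0033 = 0.0033 bits

Unlike KL divergence, JSD is symmetric and bounded: 0 ≤ JSD ≤ log(2).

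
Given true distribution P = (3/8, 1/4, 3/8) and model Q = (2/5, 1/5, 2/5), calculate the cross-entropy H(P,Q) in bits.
1.5719 bits

Cross-entropy: H(P,Q) = -Σ p(x) log q(x)

Alternatively: H(P,Q) = H(P) + D_KL(P||Q)
H(P) = 1.5613 bits
D_KL(P||Q) = 0.0106 bits

H(P,Q) = 1.5613 + 0.0106 = 1.5719 bits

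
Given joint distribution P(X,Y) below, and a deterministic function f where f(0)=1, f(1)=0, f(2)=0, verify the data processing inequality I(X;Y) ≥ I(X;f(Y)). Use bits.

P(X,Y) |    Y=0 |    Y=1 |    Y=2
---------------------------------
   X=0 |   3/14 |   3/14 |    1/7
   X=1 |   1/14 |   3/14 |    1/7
I(X;Y) = 0.0391, I(X;f(Y)) = 0.0391, inequality holds: 0.0391 ≥ 0.0391

Data Processing Inequality: For any Markov chain X → Y → Z, we have I(X;Y) ≥ I(X;Z).

Here Z = f(Y) is a deterministic function of Y, forming X → Y → Z.

Original I(X;Y) = 0.0391 bits

After applying f:
P(X,Z) where Z=f(Y):
- P(X,Z=0) = P(X,Y=1) + P(X,Y=2)
- P(X,Z=1) = P(X,Y=0)

I(X;Z) = I(X;f(Y)) = 0.0391 bits

Verification: 0.0391 ≥ 0.0391 ✓

Information cannot be created by processing; the function f can only lose information about X.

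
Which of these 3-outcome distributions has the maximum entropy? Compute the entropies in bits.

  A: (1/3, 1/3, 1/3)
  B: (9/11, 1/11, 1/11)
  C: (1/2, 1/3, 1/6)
A

For a discrete distribution over n outcomes, entropy is maximized by the uniform distribution.

Computing entropies:
H(A) = 1.5850 bits
H(B) = 0.8659 bits
H(C) = 1.4591 bits

The uniform distribution (where all probabilities equal 1/3) achieves the maximum entropy of log_2(3) = 1.5850 bits.

Distribution A has the highest entropy.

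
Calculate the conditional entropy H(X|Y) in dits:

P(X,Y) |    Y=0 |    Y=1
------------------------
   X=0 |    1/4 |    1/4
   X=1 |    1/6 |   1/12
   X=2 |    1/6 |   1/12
0.4453 dits

Using the chain rule: H(X|Y) = H(X,Y) - H(Y)

First, compute H(X,Y) = 0.7403 dits

Marginal P(Y) = (7/12, 5/12)
H(Y) = 0.2950 dits

H(X|Y) = H(X,Y) - H(Y) = 0.7403 - 0.2950 = 0.4453 dits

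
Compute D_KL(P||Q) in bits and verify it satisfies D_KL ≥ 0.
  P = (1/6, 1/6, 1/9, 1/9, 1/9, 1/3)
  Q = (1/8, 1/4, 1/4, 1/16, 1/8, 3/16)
0.1917 bits

KL divergence satisfies the Gibbs inequality: D_KL(P||Q) ≥ 0 for all distributions P, Q.

D_KL(P||Q) = Σ p(x) log(p(x)/q(x))
Term by term:
  x=0: 1/6 × log_2[(1/6)/(1/8)] = 0.0692
  x=1: 1/6 × log_2[(1/6)/(1/4)] = -0.0975
  x=2: 1/9 × log_2[(1/9)/(1/4)] = -0.1300
  x=3: 1/9 × log_2[(1/9)/(1/16)] = 0.0922
  x=4: 1/9 × log_2[(1/9)/(1/8)] = -0.0189
  x=5: 1/3 × log_2[(1/3)/(3/16)] = 0.2767
D_KL(P||Q) = 0.1917 bits

D_KL(P||Q) = 0.1917 ≥ 0 ✓

This non-negativity is a fundamental property: relative entropy cannot be negative because it measures how different Q is from P.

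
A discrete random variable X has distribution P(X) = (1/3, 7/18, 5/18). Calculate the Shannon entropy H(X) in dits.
0.4731 dits

Shannon entropy is H(X) = -Σ p(x) log p(x).

For P = (1/3, 7/18, 5/18):
H = -1/3 × log_10(1/3) -7/18 × log_10(7/18) -5/18 × log_10(5/18)
H = 0.4731 dits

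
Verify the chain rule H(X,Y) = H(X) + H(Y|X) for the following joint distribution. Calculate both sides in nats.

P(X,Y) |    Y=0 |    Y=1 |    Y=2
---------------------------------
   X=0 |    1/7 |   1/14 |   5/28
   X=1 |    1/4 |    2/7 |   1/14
H(X,Y) = 1.6671, H(X) = 0.6700, H(Y|X) = 0.9971 (all in nats)

Chain rule: H(X,Y) = H(X) + H(Y|X)

Left side — joint entropy directly:
H(X,Y) = -Σ p(x,y) log p(x,y) = 1.6671 nats

Right side — compute H(Y|X) from the conditional distributions:
P(X) = (11/28, 17/28), so H(X) = 0.6700 nats
H(Y|X) = Σ_x P(X=x) · H(Y|X=x):
  P(Y|X=0) = (4/11, 2/11, 5/11), H(Y|X=0) = 1.0362, weight P(X=0) = 11/28
  P(Y|X=1) = (7/17, 8/17, 2/17), H(Y|X=1) = 0.9718, weight P(X=1) = 17/28
H(Y|X) = 0.9971 nats

H(X) + H(Y|X) = 0.6700 + 0.9971 = 1.6671 nats

Both sides equal 1.6671 nats. ✓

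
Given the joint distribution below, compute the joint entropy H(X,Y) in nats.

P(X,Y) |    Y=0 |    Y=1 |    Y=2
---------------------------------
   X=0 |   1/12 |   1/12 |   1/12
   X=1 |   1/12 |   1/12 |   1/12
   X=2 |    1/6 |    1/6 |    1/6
2.1383 nats

Joint entropy is H(X,Y) = -Σ_{x,y} p(x,y) log p(x,y).

Summing over all non-zero entries:
H(X,Y) = -[1/12·log_e(1/12) + 1/12·log_e(1/12) + 1/12·log_e(1/12) + 1/12·log_e(1/12) + 1/12·log_e(1/12) + 1/12·log_e(1/12) + 1/6·log_e(1/6) + 1/6·log_e(1/6) + 1/6·log_e(1/6)]
H(X,Y) = 2.1383 nats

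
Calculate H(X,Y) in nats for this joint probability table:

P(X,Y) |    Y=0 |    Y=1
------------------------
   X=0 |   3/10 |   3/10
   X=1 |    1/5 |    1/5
1.3662 nats

Joint entropy is H(X,Y) = -Σ_{x,y} p(x,y) log p(x,y).

Summing over all non-zero entries:
H(X,Y) = -[3/10·log_e(3/10) + 3/10·log_e(3/10) + 1/5·log_e(1/5) + 1/5·log_e(1/5)]
H(X,Y) = 1.3662 nats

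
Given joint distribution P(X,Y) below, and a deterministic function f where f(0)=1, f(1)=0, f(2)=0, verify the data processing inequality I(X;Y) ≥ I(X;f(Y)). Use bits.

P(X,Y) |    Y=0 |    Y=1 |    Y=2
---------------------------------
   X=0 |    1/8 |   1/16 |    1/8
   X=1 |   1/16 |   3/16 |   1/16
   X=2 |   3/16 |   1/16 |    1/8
I(X;Y) = 0.1282, I(X;f(Y)) = 0.0504, inequality holds: 0.1282 ≥ 0.0504

Data Processing Inequality: For any Markov chain X → Y → Z, we have I(X;Y) ≥ I(X;Z).

Here Z = f(Y) is a deterministic function of Y, forming X → Y → Z.

Original I(X;Y) = 0.1282 bits

After applying f:
P(X,Z) where Z=f(Y):
- P(X,Z=0) = P(X,Y=1) + P(X,Y=2)
- P(X,Z=1) = P(X,Y=0)

I(X;Z) = I(X;f(Y)) = 0.0504 bits

Verification: 0.1282 ≥ 0.0504 ✓

Information cannot be created by processing; the function f can only lose information about X.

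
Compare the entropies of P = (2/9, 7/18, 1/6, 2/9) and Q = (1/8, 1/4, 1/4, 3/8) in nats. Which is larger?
P

Computing entropies in nats:
H(P) = 1.3344
H(Q) = 1.3209

Distribution P has higher entropy.

Intuition: The distribution closer to uniform (more spread out) has higher entropy.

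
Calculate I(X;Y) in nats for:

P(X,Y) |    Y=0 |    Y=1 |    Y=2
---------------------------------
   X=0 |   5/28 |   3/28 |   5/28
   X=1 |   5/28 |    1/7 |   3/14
0.0016 nats

Mutual information: I(X;Y) = H(X) + H(Y) - H(X,Y)

Marginals:
P(X) = (13/28, 15/28), H(X) = 0.6906 nats
P(Y) = (5/14, 1/4, 11/28), H(Y) = 1.0813 nats

Joint entropy: H(X,Y) = 1.7703 nats

I(X;Y) = 0.6906 + 1.0813 - 1.7703 = 0.0016 nats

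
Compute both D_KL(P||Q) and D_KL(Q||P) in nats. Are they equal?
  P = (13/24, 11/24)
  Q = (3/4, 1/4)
D_KL(P||Q) = 0.1015, D_KL(Q||P) = 0.0925

KL divergence is not symmetric: D_KL(P||Q) ≠ D_KL(Q||P) in general.

D_KL(P||Q) = 0.1015 nats
D_KL(Q||P) = 0.0925 nats

No, they are not equal!

This asymmetry is why KL divergence is not a true distance metric.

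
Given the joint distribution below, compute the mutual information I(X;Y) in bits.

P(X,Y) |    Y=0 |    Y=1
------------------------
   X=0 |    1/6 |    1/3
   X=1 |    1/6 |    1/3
0.0000 bits

Mutual information: I(X;Y) = H(X) + H(Y) - H(X,Y)

Marginals:
P(X) = (1/2, 1/2), H(X) = 1.0000 bits
P(Y) = (1/3, 2/3), H(Y) = 0.9183 bits

Joint entropy: H(X,Y) = 1.9183 bits

I(X;Y) = 1.0000 + 0.9183 - 1.9183 = 0.0000 bits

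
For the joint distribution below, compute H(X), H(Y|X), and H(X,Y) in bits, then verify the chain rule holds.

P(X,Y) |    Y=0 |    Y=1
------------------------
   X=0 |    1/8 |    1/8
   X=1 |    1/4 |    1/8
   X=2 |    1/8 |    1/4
H(X,Y) = 2.5000, H(X) = 1.5613, H(Y|X) = 0.9387 (all in bits)

Chain rule: H(X,Y) = H(X) + H(Y|X)

Left side — joint entropy directly:
H(X,Y) = -Σ p(x,y) log p(x,y) = 2.5000 bits

Right side — compute H(Y|X) from the conditional distributions:
P(X) = (1/4, 3/8, 3/8), so H(X) = 1.5613 bits
H(Y|X) = Σ_x P(X=x) · H(Y|X=x):
  P(Y|X=0) = (1/2, 1/2), H(Y|X=0) = 1.0000, weight P(X=0) = 1/4
  P(Y|X=1) = (2/3, 1/3), H(Y|X=1) = 0.9183, weight P(X=1) = 3/8
  P(Y|X=2) = (1/3, 2/3), H(Y|X=2) = 0.9183, weight P(X=2) = 3/8
H(Y|X) = 0.9387 bits

H(X) + H(Y|X) = 1.5613 + 0.9387 = 2.5000 bits

Both sides equal 2.5000 bits. ✓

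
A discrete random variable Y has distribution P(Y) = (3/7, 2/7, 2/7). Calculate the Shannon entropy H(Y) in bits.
1.5567 bits

Shannon entropy is H(X) = -Σ p(x) log p(x).

For P = (3/7, 2/7, 2/7):
H = -3/7 × log_2(3/7) -2/7 × log_2(2/7) -2/7 × log_2(2/7)
H = 1.5567 bits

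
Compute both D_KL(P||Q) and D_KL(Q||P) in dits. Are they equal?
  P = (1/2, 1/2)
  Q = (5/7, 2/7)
D_KL(P||Q) = 0.0441, D_KL(Q||P) = 0.0412

KL divergence is not symmetric: D_KL(P||Q) ≠ D_KL(Q||P) in general.

D_KL(P||Q) = 0.0441 dits
D_KL(Q||P) = 0.0412 dits

No, they are not equal!

This asymmetry is why KL divergence is not a true distance metric.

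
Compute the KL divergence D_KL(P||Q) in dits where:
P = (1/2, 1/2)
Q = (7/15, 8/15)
0.0010 dits

KL divergence: D_KL(P||Q) = Σ p(x) log(p(x)/q(x))

Computing term by term:
  x=0: 1/2 × log_10[(1/2)/(7/15)] = 1/2 × 0.0300 = 0.0150
  x=1: 1/2 × log_10[(1/2)/(8/15)] = 1/2 × -0.0280 = -0.0140

D_KL(P||Q) = 0.0010 dits

Note: KL divergence is always non-negative and equals 0 iff P = Q.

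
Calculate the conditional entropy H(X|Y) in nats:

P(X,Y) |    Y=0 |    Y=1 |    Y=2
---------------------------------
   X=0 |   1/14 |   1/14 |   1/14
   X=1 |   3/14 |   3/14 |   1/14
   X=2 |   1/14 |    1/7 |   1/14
1.0083 nats

Using the chain rule: H(X|Y) = H(X,Y) - H(Y)

First, compute H(X,Y) = 2.0692 nats

Marginal P(Y) = (5/14, 3/7, 3/14)
H(Y) = 1.0609 nats

H(X|Y) = H(X,Y) - H(Y) = 2.0692 - 1.0609 = 1.0083 nats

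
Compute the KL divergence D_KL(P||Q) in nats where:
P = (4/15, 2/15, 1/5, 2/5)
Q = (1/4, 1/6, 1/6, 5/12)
0.0076 nats

KL divergence: D_KL(P||Q) = Σ p(x) log(p(x)/q(x))

Computing term by term:
  x=0: 4/15 × log_e[(4/15)/(1/4)] = 4/15 × 0.0645 = 0.0172
  x=1: 2/15 × log_e[(2/15)/(1/6)] = 2/15 × -0.2231 = -0.0298
  x=2: 1/5 × log_e[(1/5)/(1/6)] = 1/5 × 0.1823 = 0.0365
  x=3: 2/5 × log_e[(2/5)/(5/12)] = 2/5 × -0.0408 = -0.0163

D_KL(P||Q) = 0.0076 nats

Note: KL divergence is always non-negative and equals 0 iff P = Q.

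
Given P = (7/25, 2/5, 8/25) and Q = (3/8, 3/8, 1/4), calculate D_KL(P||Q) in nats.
0.0230 nats

KL divergence: D_KL(P||Q) = Σ p(x) log(p(x)/q(x))

Computing term by term:
  x=0: 7/25 × log_e[(7/25)/(3/8)] = 7/25 × -0.2921 = -0.0818
  x=1: 2/5 × log_e[(2/5)/(3/8)] = 2/5 × 0.0645 = 0.0258
  x=2: 8/25 × log_e[(8/25)/(1/4)] = 8/25 × 0.2469 = 0.0790

D_KL(P||Q) = 0.0230 nats

Note: KL divergence is always non-negative and equals 0 iff P = Q.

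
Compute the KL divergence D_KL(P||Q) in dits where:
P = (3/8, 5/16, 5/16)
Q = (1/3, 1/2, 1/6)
0.0407 dits

KL divergence: D_KL(P||Q) = Σ p(x) log(p(x)/q(x))

Computing term by term:
  x=0: 3/8 × log_10[(3/8)/(1/3)] = 3/8 × 0.0512 = 0.0192
  x=1: 5/16 × log_10[(5/16)/(1/2)] = 5/16 × -0.2041 = -0.0638
  x=2: 5/16 × log_10[(5/16)/(1/6)] = 5/16 × 0.2730 = 0.0853

D_KL(P||Q) = 0.0407 dits

Note: KL divergence is always non-negative and equals 0 iff P = Q.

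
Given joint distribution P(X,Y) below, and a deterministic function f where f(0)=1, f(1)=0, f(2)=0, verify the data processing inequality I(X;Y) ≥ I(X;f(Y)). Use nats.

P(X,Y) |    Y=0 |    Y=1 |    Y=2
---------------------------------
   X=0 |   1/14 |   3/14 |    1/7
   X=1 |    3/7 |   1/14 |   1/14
I(X;Y) = 0.1808, I(X;f(Y)) = 0.1787, inequality holds: 0.1808 ≥ 0.1787

Data Processing Inequality: For any Markov chain X → Y → Z, we have I(X;Y) ≥ I(X;Z).

Here Z = f(Y) is a deterministic function of Y, forming X → Y → Z.

Original I(X;Y) = 0.1808 nats

After applying f:
P(X,Z) where Z=f(Y):
- P(X,Z=0) = P(X,Y=1) + P(X,Y=2)
- P(X,Z=1) = P(X,Y=0)

I(X;Z) = I(X;f(Y)) = 0.1787 nats

Verification: 0.1808 ≥ 0.1787 ✓

Information cannot be created by processing; the function f can only lose information about X.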